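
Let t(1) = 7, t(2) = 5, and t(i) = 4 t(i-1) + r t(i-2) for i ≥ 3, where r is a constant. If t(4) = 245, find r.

5

t(3) = 20 + 7r
t(4) = 80 + 33r
So 80 + 33r = 245, giving r = 5.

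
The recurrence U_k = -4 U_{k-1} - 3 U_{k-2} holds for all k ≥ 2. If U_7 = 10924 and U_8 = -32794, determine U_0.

6

Rearranging, U_{k-2} = (U_k + 4 U_{k-1}) / -3.
U_6 = (-32794 + 4(10924)) / -3 = 10902/-3 = -3634
U_5 = (10924 + 4(-3634)) / -3 = -3612/-3 = 1204
U_4 = (-3634 + 4(1204)) / -3 = 1182/-3 = -394
U_3 = (1204 + 4(-394)) / -3 = -372/-3 = 124
U_2 = (-394 + 4(124)) / -3 = 102/-3 = -34
U_1 = (124 + 4(-34)) / -3 = -12/-3 = 4
U_0 = (-34 + 4(4)) / -3 = -18/-3 = 6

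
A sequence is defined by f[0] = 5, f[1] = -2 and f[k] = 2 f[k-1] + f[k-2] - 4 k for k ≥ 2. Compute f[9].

-7450

f[2] = 2·(-2) + 5 - 8 = -7
f[3] = 2·(-7) + (-2) - 12 = -28
f[4] = 2·(-28) + (-7) - 16 = -79
f[5] = 2·(-79) + (-28) - 20 = -206
f[6] = 2·(-206) + (-79) - 24 = -515
f[7] = 2·(-515) + (-206) - 28 = -1264
f[8] = 2·(-1264) + (-515) - 32 = -3075
f[9] = 2·(-3075) + (-1264) - 36 = -7450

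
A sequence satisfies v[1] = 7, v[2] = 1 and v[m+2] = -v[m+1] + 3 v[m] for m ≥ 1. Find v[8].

-743

v[3] = -1 + 3*7 = 20
v[4] = -20 + 3*1 = -17
v[5] = -(-17) + 3*20 = 77
v[6] = -77 + 3*(-17) = -128
v[7] = -(-128) + 3*77 = 359
v[8] = -359 + 3*(-128) = -743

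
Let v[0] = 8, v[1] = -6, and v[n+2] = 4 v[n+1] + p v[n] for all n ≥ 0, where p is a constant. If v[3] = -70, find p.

1

v[2] = -24 + 8p
v[3] = -96 + 26p
So -96 + 26p = -70, giving p = 1.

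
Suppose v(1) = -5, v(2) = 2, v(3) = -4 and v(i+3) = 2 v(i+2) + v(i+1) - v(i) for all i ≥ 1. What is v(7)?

-33

v(4) = 2(-4) + 2 - (-5) = -1
v(5) = 2(-1) + (-4) - 2 = -8
v(6) = 2(-8) + (-1) - (-4) = -13
v(7) = 2(-13) + (-8) - (-1) = -33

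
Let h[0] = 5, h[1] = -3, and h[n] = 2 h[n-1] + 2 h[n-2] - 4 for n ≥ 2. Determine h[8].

-1476

h[2] = 2*(-3) + 2*5 - 4 = 0
h[3] = 2*0 + 2*(-3) - 4 = -10
h[4] = 2*(-10) + 2*0 - 4 = -24
h[5] = 2*(-24) + 2*(-10) - 4 = -72
h[6] = 2*(-72) + 2*(-24) - 4 = -196
h[7] = 2*(-196) + 2*(-72) - 4 = -540
h[8] = 2*(-540) + 2*(-196) - 4 = -1476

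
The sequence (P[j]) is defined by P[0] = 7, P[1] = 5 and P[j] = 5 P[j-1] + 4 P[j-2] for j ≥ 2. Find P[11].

320372445

P[2] = 5·5 + 4·7 = 53
P[3] = 5·53 + 4·5 = 285
P[4] = 5·285 + 4·53 = 1637
P[5] = 5·1637 + 4·285 = 9325
P[6] = 5·9325 + 4·1637 = 53173
P[7] = 5·53173 + 4·9325 = 303165
P[8] = 5·303165 + 4·53173 = 1728517
P[9] = 5·1728517 + 4·303165 = 9855245
P[10] = 5·9855245 + 4·1728517 = 56190293
P[11] = 5·56190293 + 4·9855245 = 320372445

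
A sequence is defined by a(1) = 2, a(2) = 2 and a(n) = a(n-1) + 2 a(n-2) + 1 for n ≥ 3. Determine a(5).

a(3) = 2 + 2·2 + 1 = 7
a(4) = 7 + 2·2 + 1 = 12
a(5) = 12 + 2·7 + 1 = 27

27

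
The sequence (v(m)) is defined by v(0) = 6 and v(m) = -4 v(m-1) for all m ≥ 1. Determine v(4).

v(1) = -4*6 = -24
v(2) = -4*(-24) = 96
v(3) = -4*96 = -384
v(4) = -4*(-384) = 1536

1536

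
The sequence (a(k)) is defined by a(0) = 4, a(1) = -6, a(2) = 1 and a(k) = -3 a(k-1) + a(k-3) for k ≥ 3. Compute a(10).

a(3) = -3·1 + 4 = 1
a(4) = -3·1 + (-6) = -9
a(5) = -3·(-9) + 1 = 28
a(6) = -3·28 + 1 = -83
a(7) = -3·(-83) + (-9) = 240
a(8) = -3·240 + 28 = -692
a(9) = -3·(-692) + (-83) = 1993
a(10) = -3·1993 + 240 = -5739

-5739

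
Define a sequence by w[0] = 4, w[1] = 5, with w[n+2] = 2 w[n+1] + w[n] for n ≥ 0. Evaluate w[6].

466

w[2] = 2·5 + 4 = 14
w[3] = 2·14 + 5 = 33
w[4] = 2·33 + 14 = 80
w[5] = 2·80 + 33 = 193
w[6] = 2·193 + 80 = 466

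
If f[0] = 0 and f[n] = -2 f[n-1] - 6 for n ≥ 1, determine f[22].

The fixed point is -6/(1 + 2) = -2, so f[n] + 2 = -2(f[n-1] + 2).
Hence f[n] = 2·(-2)^n - 2.
f[22] = 2·(-2)^{22} - 2 = 2·4194304 - 2 = 8388606.

8388606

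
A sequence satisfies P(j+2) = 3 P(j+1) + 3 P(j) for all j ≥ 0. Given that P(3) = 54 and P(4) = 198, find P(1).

Rearranging, P(j-2) = (P(j) - 3 P(j-1)) / 3.
P(2) = (198 - 3·54) / 3 = 36/3 = 12
P(1) = (54 - 3·12) / 3 = 18/3 = 6

6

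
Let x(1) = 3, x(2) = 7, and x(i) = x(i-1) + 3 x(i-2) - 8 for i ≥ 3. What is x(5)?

x(3) = 7 + 3*3 - 8 = 8
x(4) = 8 + 3*7 - 8 = 21
x(5) = 21 + 3*8 - 8 = 37

37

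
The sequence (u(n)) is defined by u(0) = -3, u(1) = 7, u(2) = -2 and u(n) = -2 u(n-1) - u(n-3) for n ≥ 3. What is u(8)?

u(3) = -2*(-2) - (-3) = 7
u(4) = -2*7 - 7 = -21
u(5) = -2*(-21) - (-2) = 44
u(6) = -2*44 - 7 = -95
u(7) = -2*(-95) - (-21) = 211
u(8) = -2*211 - 44 = -466

-466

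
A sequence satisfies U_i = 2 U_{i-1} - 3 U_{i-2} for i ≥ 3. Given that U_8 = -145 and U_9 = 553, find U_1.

Rearranging, U_{i-2} = (U_i - 2 U_{i-1}) / -3.
U_7 = (553 - 2*(-145)) / -3 = 843/-3 = -281
U_6 = (-145 - 2*(-281)) / -3 = 417/-3 = -139
U_5 = (-281 - 2*(-139)) / -3 = -3/-3 = 1
U_4 = (-139 - 2*1) / -3 = -141/-3 = 47
U_3 = (1 - 2*47) / -3 = -93/-3 = 31
U_2 = (47 - 2*31) / -3 = -15/-3 = 5
U_1 = (31 - 2*5) / -3 = 21/-3 = -7

-7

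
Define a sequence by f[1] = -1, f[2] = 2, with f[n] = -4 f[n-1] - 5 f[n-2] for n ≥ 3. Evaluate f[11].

f[3] = -4(2) - 5(-1) = -3
f[4] = -4(-3) - 5(2) = 2
f[5] = -4(2) - 5(-3) = 7
f[6] = -4(7) - 5(2) = -38
f[7] = -4(-38) - 5(7) = 117
f[8] = -4(117) - 5(-38) = -278
f[9] = -4(-278) - 5(117) = 527
f[10] = -4(527) - 5(-278) = -718
f[11] = -4(-718) - 5(527) = 237

237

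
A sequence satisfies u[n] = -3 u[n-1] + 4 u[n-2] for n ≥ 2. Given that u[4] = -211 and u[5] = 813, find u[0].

Rearranging, u[n-2] = (u[n] + 3 u[n-1]) / 4.
u[3] = (813 + 3·(-211)) / 4 = 180/4 = 45
u[2] = (-211 + 3·45) / 4 = -76/4 = -19
u[1] = (45 + 3·(-19)) / 4 = -12/4 = -3
u[0] = (-19 + 3·(-3)) / 4 = -28/4 = -7

-7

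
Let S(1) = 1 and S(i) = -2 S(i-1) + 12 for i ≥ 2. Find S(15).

The fixed point is 12/(1 + 2) = 4, so S(i) - 4 = -2(S(i-1) - 4).
Hence S(i) = -3·(-2)^{i-1} + 4.
S(15) = -3·(-2)^{14} + 4 = -3·16384 + 4 = -49148.

-49148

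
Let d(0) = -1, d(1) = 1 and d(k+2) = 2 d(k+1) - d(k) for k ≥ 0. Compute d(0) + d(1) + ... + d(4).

15

d(2) = 2(1) - (-1) = 3
d(3) = 2(3) - 1 = 5
d(4) = 2(5) - 3 = 7
Sum = (-1) + 1 + 3 + 5 + 7 = 15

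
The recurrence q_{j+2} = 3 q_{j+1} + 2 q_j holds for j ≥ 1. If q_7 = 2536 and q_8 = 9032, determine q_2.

Rearranging, q_{j-2} = (q_j - 3 q_{j-1}) / 2.
q_6 = (9032 - 3·2536) / 2 = 1424/2 = 712
q_5 = (2536 - 3·712) / 2 = 400/2 = 200
q_4 = (712 - 3·200) / 2 = 112/2 = 56
q_3 = (200 - 3·56) / 2 = 32/2 = 16
q_2 = (56 - 3·16) / 2 = 8/2 = 4

4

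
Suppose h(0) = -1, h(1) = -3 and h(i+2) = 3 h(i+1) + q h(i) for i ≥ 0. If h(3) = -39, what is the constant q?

h(2) = -9 - q
h(3) = -27 - 6q
So -27 - 6q = -39, giving q = 2.

2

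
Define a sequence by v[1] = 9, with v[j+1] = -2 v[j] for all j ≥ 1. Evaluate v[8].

v[2] = -2(9) = -18
v[3] = -2(-18) = 36
v[4] = -2(36) = -72
v[5] = -2(-72) = 144
v[6] = -2(144) = -288
v[7] = -2(-288) = 576
v[8] = -2(576) = -1152

-1152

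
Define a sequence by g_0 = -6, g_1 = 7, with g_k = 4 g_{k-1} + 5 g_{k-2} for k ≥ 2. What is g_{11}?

g_2 = 4(7) + 5(-6) = -2
g_3 = 4(-2) + 5(7) = 27
g_4 = 4(27) + 5(-2) = 98
g_5 = 4(98) + 5(27) = 527
g_6 = 4(527) + 5(98) = 2598
g_7 = 4(2598) + 5(527) = 13027
g_8 = 4(13027) + 5(2598) = 65098
g_9 = 4(65098) + 5(13027) = 325527
g_{10} = 4(325527) + 5(65098) = 1627598
g_{11} = 4(1627598) + 5(325527) = 8138027

8138027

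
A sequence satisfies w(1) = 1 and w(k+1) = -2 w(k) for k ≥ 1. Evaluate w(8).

w(2) = -2*1 = -2
w(3) = -2*(-2) = 4
w(4) = -2*4 = -8
w(5) = -2*(-8) = 16
w(6) = -2*16 = -32
w(7) = -2*(-32) = 64
w(8) = -2*64 = -128

-128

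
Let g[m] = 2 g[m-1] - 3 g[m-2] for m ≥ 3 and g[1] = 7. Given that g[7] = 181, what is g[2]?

Let g[2] = z.
g[3] = -21 + 2z
g[4] = -42 + z
g[5] = -21 - 4z
g[6] = 84 - 11z
g[7] = 231 - 10z
So 231 - 10z = 181, giving z = 5.

5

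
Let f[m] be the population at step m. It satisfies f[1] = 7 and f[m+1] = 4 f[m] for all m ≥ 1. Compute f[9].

f[2] = 4·7 = 28
f[3] = 4·28 = 112
f[4] = 4·112 = 448
f[5] = 4·448 = 1792
f[6] = 4·1792 = 7168
f[7] = 4·7168 = 28672
f[8] = 4·28672 = 114688
f[9] = 4·114688 = 458752

458752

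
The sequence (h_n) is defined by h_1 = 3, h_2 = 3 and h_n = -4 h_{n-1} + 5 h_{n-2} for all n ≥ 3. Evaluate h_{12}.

h_3 = -4(3) + 5(3) = 3
h_4 = -4(3) + 5(3) = 3
h_5 = -4(3) + 5(3) = 3
h_6 = -4(3) + 5(3) = 3
h_7 = -4(3) + 5(3) = 3
h_8 = -4(3) + 5(3) = 3
h_9 = -4(3) + 5(3) = 3
h_{10} = -4(3) + 5(3) = 3
h_{11} = -4(3) + 5(3) = 3
h_{12} = -4(3) + 5(3) = 3

3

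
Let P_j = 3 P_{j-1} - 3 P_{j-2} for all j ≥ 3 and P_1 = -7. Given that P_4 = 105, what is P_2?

Let P_2 = z.
P_3 = 21 + 3z
P_4 = 63 + 6z
So 63 + 6z = 105, giving z = 7.

7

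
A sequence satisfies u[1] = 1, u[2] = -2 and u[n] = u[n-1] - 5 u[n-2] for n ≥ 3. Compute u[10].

1963

u[3] = (-2) - 5·1 = -7
u[4] = (-7) - 5·(-2) = 3
u[5] = 3 - 5·(-7) = 38
u[6] = 38 - 5·3 = 23
u[7] = 23 - 5·38 = -167
u[8] = (-167) - 5·23 = -282
u[9] = (-282) - 5·(-167) = 553
u[10] = 553 - 5·(-282) = 1963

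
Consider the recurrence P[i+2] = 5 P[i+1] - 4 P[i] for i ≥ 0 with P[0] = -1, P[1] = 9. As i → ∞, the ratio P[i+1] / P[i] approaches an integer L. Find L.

The characteristic equation is r^2 - 5r + 4 = 0, which factors as (r - 4)(r - 1) = 0.
So the roots are 4 and 1. Since |4| > |1| and the coefficient of 4^i is non-zero, the ratio tends to 4.

4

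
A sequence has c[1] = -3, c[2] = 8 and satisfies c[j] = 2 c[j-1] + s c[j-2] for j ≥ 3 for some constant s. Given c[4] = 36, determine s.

2

c[3] = 16 - 3s
c[4] = 32 + 2s
So 32 + 2s = 36, giving s = 2.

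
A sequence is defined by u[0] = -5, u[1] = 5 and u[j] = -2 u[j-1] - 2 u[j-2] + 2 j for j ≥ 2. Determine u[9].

u[2] = -2·5 - 2·(-5) + 4 = 4
u[3] = -2·4 - 2·5 + 6 = -12
u[4] = -2·(-12) - 2·4 + 8 = 24
u[5] = -2·24 - 2·(-12) + 10 = -14
u[6] = -2·(-14) - 2·24 + 12 = -8
u[7] = -2·(-8) - 2·(-14) + 14 = 58
u[8] = -2·58 - 2·(-8) + 16 = -84
u[9] = -2·(-84) - 2·58 + 18 = 70

70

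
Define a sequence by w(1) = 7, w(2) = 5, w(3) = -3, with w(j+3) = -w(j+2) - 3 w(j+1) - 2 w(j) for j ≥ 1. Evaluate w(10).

w(4) = -(-3) - 3(5) - 2(7) = -26
w(5) = -(-26) - 3(-3) - 2(5) = 25
w(6) = -25 - 3(-26) - 2(-3) = 59
w(7) = -59 - 3(25) - 2(-26) = -82
w(8) = -(-82) - 3(59) - 2(25) = -145
w(9) = -(-145) - 3(-82) - 2(59) = 273
w(10) = -273 - 3(-145) - 2(-82) = 326

326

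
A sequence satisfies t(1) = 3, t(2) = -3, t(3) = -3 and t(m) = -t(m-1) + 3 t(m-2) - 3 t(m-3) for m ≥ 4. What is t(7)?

141

t(4) = -(-3) + 3(-3) - 3(3) = -15
t(5) = -(-15) + 3(-3) - 3(-3) = 15
t(6) = -15 + 3(-15) - 3(-3) = -51
t(7) = -(-51) + 3(15) - 3(-15) = 141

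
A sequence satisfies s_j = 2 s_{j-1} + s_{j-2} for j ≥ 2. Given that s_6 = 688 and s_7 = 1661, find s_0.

2

Rearranging, s_{j-2} = s_j - 2 s_{j-1}.
s_5 = 1661 - 2·688 = 285
s_4 = 688 - 2·285 = 118
s_3 = 285 - 2·118 = 49
s_2 = 118 - 2·49 = 20
s_1 = 49 - 2·20 = 9
s_0 = 20 - 2·9 = 2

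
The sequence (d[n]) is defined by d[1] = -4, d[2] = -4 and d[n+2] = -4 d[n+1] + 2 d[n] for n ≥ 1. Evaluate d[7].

d[3] = -4·(-4) + 2·(-4) = 8
d[4] = -4·8 + 2·(-4) = -40
d[5] = -4·(-40) + 2·8 = 176
d[6] = -4·176 + 2·(-40) = -784
d[7] = -4·(-784) + 2·176 = 3488

3488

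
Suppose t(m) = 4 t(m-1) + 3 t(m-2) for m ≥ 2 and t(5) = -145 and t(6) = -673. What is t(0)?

Rearranging, t(m-2) = (t(m) - 4 t(m-1)) / 3.
t(4) = (-673 - 4*(-145)) / 3 = -93/3 = -31
t(3) = (-145 - 4*(-31)) / 3 = -21/3 = -7
t(2) = (-31 - 4*(-7)) / 3 = -3/3 = -1
t(1) = (-7 - 4*(-1)) / 3 = -3/3 = -1
t(0) = (-1 - 4*(-1)) / 3 = 3/3 = 1

1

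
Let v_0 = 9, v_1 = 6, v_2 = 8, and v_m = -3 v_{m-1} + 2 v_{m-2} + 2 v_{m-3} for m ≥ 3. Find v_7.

v_3 = -3(8) + 2(6) + 2(9) = 6
v_4 = -3(6) + 2(8) + 2(6) = 10
v_5 = -3(10) + 2(6) + 2(8) = -2
v_6 = -3(-2) + 2(10) + 2(6) = 38
v_7 = -3(38) + 2(-2) + 2(10) = -98

-98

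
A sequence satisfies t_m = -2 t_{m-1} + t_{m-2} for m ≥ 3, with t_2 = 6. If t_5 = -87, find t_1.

-3

Let t_1 = v.
t_3 = -12 + v
t_4 = 30 - 2v
t_5 = -72 + 5v
So -72 + 5v = -87, giving v = -3.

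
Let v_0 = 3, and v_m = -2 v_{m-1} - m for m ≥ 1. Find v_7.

-415

v_1 = -2·3 - 1 = -7
v_2 = -2·(-7) - 2 = 12
v_3 = -2·12 - 3 = -27
v_4 = -2·(-27) - 4 = 50
v_5 = -2·50 - 5 = -105
v_6 = -2·(-105) - 6 = 204
v_7 = -2·204 - 7 = -415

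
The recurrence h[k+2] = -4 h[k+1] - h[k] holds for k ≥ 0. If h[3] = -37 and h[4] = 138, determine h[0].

2

Rearranging, h[k-2] = -(h[k] + 4 h[k-1]).
h[2] = -(138 + 4(-37)) = 10
h[1] = -(-37 + 4(10)) = -3
h[0] = -(10 + 4(-3)) = 2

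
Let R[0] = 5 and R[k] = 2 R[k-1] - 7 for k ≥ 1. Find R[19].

The fixed point is -7/(1 - 2) = 7, so R[k] - 7 = 2(R[k-1] - 7).
Hence R[k] = -2·2^k + 7.
R[19] = -2·2^{19} + 7 = -2·524288 + 7 = -1048569.

-1048569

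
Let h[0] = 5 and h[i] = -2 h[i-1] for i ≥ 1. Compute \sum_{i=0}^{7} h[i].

-425

h[1] = -2·5 = -10
h[2] = -2·(-10) = 20
h[3] = -2·20 = -40
h[4] = -2·(-40) = 80
h[5] = -2·80 = -160
h[6] = -2·(-160) = 320
h[7] = -2·320 = -640
Sum = 5 + (-10) + 20 + (-40) + 80 + (-160) + 320 + (-640) = -425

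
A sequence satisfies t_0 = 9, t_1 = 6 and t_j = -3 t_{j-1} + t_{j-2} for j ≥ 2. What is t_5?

357

t_2 = -3*6 + 9 = -9
t_3 = -3*(-9) + 6 = 33
t_4 = -3*33 + (-9) = -108
t_5 = -3*(-108) + 33 = 357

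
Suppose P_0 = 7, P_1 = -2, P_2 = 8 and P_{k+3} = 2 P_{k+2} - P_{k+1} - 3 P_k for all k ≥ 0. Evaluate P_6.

P_3 = 2·8 - (-2) - 3·7 = -3
P_4 = 2·(-3) - 8 - 3·(-2) = -8
P_5 = 2·(-8) - (-3) - 3·8 = -37
P_6 = 2·(-37) - (-8) - 3·(-3) = -57

-57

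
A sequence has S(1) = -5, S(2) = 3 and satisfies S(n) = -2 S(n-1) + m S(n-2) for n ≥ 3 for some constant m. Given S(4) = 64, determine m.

S(3) = -6 - 5m
S(4) = 12 + 13m
So 12 + 13m = 64, giving m = 4.

4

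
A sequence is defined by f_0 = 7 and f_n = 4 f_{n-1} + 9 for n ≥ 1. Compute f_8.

f_1 = 4·7 + 9 = 37
f_2 = 4·37 + 9 = 157
f_3 = 4·157 + 9 = 637
f_4 = 4·637 + 9 = 2557
f_5 = 4·2557 + 9 = 10237
f_6 = 4·10237 + 9 = 40957
f_7 = 4·40957 + 9 = 163837
f_8 = 4·163837 + 9 = 655357

655357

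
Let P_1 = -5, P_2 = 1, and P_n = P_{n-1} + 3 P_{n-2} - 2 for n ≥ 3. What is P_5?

-65

P_3 = 1 + 3*(-5) - 2 = -16
P_4 = (-16) + 3*1 - 2 = -15
P_5 = (-15) + 3*(-16) - 2 = -65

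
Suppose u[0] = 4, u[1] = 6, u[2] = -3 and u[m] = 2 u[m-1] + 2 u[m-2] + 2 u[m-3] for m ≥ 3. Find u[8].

2332

u[3] = 2(-3) + 2(6) + 2(4) = 14
u[4] = 2(14) + 2(-3) + 2(6) = 34
u[5] = 2(34) + 2(14) + 2(-3) = 90
u[6] = 2(90) + 2(34) + 2(14) = 276
u[7] = 2(276) + 2(90) + 2(34) = 800
u[8] = 2(800) + 2(276) + 2(90) = 2332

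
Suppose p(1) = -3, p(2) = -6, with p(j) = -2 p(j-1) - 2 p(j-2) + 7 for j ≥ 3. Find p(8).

p(3) = -2(-6) - 2(-3) + 7 = 25
p(4) = -2(25) - 2(-6) + 7 = -31
p(5) = -2(-31) - 2(25) + 7 = 19
p(6) = -2(19) - 2(-31) + 7 = 31
p(7) = -2(31) - 2(19) + 7 = -93
p(8) = -2(-93) - 2(31) + 7 = 131

131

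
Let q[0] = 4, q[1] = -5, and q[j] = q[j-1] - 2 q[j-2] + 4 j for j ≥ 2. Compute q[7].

q[2] = (-5) - 2·4 + 8 = -5
q[3] = (-5) - 2·(-5) + 12 = 17
q[4] = 17 - 2·(-5) + 16 = 43
q[5] = 43 - 2·17 + 20 = 29
q[6] = 29 - 2·43 + 24 = -33
q[7] = (-33) - 2·29 + 28 = -63

-63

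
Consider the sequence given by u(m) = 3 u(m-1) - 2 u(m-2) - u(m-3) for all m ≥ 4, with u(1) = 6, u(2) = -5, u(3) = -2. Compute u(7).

u(4) = 3·(-2) - 2·(-5) - 6 = -2
u(5) = 3·(-2) - 2·(-2) - (-5) = 3
u(6) = 3·3 - 2·(-2) - (-2) = 15
u(7) = 3·15 - 2·3 - (-2) = 41

41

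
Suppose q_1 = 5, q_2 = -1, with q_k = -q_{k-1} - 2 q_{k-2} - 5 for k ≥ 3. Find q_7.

10

q_3 = -(-1) - 2*5 - 5 = -14
q_4 = -(-14) - 2*(-1) - 5 = 11
q_5 = -11 - 2*(-14) - 5 = 12
q_6 = -12 - 2*11 - 5 = -39
q_7 = -(-39) - 2*12 - 5 = 10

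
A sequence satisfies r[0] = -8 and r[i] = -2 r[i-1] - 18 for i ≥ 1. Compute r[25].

67108858

The fixed point is -18/(1 + 2) = -6, so r[i] + 6 = -2(r[i-1] + 6).
Hence r[i] = -2·(-2)^i - 6.
r[25] = -2·(-2)^{25} - 6 = -2·-33554432 - 6 = 67108858.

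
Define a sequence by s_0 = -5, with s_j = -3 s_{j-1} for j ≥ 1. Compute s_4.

s_1 = -3·(-5) = 15
s_2 = -3·15 = -45
s_3 = -3·(-45) = 135
s_4 = -3·135 = -405

-405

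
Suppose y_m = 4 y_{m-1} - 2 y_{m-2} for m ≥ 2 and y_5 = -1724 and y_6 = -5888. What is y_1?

-7

Rearranging, y_{m-2} = (y_m - 4 y_{m-1}) / -2.
y_4 = (-5888 - 4*(-1724)) / -2 = 1008/-2 = -504
y_3 = (-1724 - 4*(-504)) / -2 = 292/-2 = -146
y_2 = (-504 - 4*(-146)) / -2 = 80/-2 = -40
y_1 = (-146 - 4*(-40)) / -2 = 14/-2 = -7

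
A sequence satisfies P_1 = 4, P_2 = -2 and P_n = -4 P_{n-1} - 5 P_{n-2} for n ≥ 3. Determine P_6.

398

P_3 = -4(-2) - 5(4) = -12
P_4 = -4(-12) - 5(-2) = 58
P_5 = -4(58) - 5(-12) = -172
P_6 = -4(-172) - 5(58) = 398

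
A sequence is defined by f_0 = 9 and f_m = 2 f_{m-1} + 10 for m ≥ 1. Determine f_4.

f_1 = 2·9 + 10 = 28
f_2 = 2·28 + 10 = 66
f_3 = 2·66 + 10 = 142
f_4 = 2·142 + 10 = 294

294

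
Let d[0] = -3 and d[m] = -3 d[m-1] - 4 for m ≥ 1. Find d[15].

28697813

The fixed point is -4/(1 + 3) = -1, so d[m] + 1 = -3(d[m-1] + 1).
Hence d[m] = -2·(-3)^m - 1.
d[15] = -2·(-3)^{15} - 1 = -2·-14348907 - 1 = 28697813.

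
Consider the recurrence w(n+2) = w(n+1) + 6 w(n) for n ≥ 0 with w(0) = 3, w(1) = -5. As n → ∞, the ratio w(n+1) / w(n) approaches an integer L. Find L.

3

The characteristic equation is r^2 - r - 6 = 0, which factors as (r - 3)(r + 2) = 0.
So the roots are 3 and -2. Since |3| > |-2| and the coefficient of 3^n is non-zero, the ratio tends to 3.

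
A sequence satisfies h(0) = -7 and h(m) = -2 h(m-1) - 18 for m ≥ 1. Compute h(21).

2097146

The fixed point is -18/(1 + 2) = -6, so h(m) + 6 = -2(h(m-1) + 6).
Hence h(m) = -1·(-2)^m - 6.
h(21) = -1·(-2)^{21} - 6 = -1·-2097152 - 6 = 2097146.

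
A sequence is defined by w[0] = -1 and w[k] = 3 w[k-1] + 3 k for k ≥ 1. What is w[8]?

w[1] = 3*(-1) + 3 = 0
w[2] = 3*0 + 6 = 6
w[3] = 3*6 + 9 = 27
w[4] = 3*27 + 12 = 93
w[5] = 3*93 + 15 = 294
w[6] = 3*294 + 18 = 900
w[7] = 3*900 + 21 = 2721
w[8] = 3*2721 + 24 = 8187

8187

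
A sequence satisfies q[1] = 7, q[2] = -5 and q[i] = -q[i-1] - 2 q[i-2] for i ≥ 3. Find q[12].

q[3] = -(-5) - 2(7) = -9
q[4] = -(-9) - 2(-5) = 19
q[5] = -19 - 2(-9) = -1
q[6] = -(-1) - 2(19) = -37
q[7] = -(-37) - 2(-1) = 39
q[8] = -39 - 2(-37) = 35
q[9] = -35 - 2(39) = -113
q[10] = -(-113) - 2(35) = 43
q[11] = -43 - 2(-113) = 183
q[12] = -183 - 2(43) = -269

-269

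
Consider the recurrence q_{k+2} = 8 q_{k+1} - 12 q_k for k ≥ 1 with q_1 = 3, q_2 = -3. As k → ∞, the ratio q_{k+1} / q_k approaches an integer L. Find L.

6

The characteristic equation is r^2 - 8r + 12 = 0, which factors as (r - 6)(r - 2) = 0.
So the roots are 6 and 2. Since |6| > |2| and the coefficient of 6^k is non-zero, the ratio tends to 6.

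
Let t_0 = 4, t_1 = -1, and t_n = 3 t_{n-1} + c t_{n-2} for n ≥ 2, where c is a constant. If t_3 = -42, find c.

-3

t_2 = -3 + 4c
t_3 = -9 + 11c
So -9 + 11c = -42, giving c = -3.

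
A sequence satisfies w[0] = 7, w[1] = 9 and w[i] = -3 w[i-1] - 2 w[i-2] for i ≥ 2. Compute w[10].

w[2] = -3*9 - 2*7 = -41
w[3] = -3*(-41) - 2*9 = 105
w[4] = -3*105 - 2*(-41) = -233
w[5] = -3*(-233) - 2*105 = 489
w[6] = -3*489 - 2*(-233) = -1001
w[7] = -3*(-1001) - 2*489 = 2025
w[8] = -3*2025 - 2*(-1001) = -4073
w[9] = -3*(-4073) - 2*2025 = 8169
w[10] = -3*8169 - 2*(-4073) = -16361

-16361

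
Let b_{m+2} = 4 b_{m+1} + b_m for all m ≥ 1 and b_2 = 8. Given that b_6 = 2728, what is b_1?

4

Let b_1 = w.
b_3 = 32 + w
b_4 = 136 + 4w
b_5 = 576 + 17w
b_6 = 2440 + 72w
So 2440 + 72w = 2728, giving w = 4.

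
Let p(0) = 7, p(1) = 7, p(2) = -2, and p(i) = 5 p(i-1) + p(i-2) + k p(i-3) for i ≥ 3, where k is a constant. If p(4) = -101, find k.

p(3) = -3 + 7k
p(4) = -17 + 42k
So -17 + 42k = -101, giving k = -2.

-2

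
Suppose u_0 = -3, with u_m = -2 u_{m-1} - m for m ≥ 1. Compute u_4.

u_1 = -2(-3) - 1 = 5
u_2 = -2(5) - 2 = -12
u_3 = -2(-12) - 3 = 21
u_4 = -2(21) - 4 = -46

-46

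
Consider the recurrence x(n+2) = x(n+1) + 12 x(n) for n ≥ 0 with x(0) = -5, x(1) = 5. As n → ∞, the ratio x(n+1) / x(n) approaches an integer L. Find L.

4

The characteristic equation is r^2 - r - 12 = 0, which factors as (r - 4)(r + 3) = 0.
So the roots are 4 and -3. Since |4| > |-3| and the coefficient of 4^n is non-zero, the ratio tends to 4.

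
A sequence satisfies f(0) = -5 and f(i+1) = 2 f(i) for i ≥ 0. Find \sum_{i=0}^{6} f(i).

-635

f(1) = 2(-5) = -10
f(2) = 2(-10) = -20
f(3) = 2(-20) = -40
f(4) = 2(-40) = -80
f(5) = 2(-80) = -160
f(6) = 2(-160) = -320
Sum = (-5) + (-10) + (-20) + (-40) + (-80) + (-160) + (-320) = -635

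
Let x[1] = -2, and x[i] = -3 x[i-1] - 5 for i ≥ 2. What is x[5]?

x[2] = -3·(-2) - 5 = 1
x[3] = -3·1 - 5 = -8
x[4] = -3·(-8) - 5 = 19
x[5] = -3·19 - 5 = -62

-62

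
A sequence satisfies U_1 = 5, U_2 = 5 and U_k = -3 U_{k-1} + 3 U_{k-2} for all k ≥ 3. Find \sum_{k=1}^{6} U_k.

160

U_3 = -3*5 + 3*5 = 0
U_4 = -3*0 + 3*5 = 15
U_5 = -3*15 + 3*0 = -45
U_6 = -3*(-45) + 3*15 = 180
Sum = 5 + 5 + 0 + 15 + (-45) + 180 = 160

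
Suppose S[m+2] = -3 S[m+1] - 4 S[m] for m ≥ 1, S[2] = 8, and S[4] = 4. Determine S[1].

-3

Let S[1] = v.
S[3] = -24 - 4v
S[4] = 40 + 12v
So 40 + 12v = 4, giving v = -3.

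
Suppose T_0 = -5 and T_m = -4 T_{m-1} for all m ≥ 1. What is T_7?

T_1 = -4·(-5) = 20
T_2 = -4·20 = -80
T_3 = -4·(-80) = 320
T_4 = -4·320 = -1280
T_5 = -4·(-1280) = 5120
T_6 = -4·5120 = -20480
T_7 = -4·(-20480) = 81920

81920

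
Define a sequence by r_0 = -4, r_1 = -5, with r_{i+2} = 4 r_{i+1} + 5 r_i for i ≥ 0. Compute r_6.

r_2 = 4(-5) + 5(-4) = -40
r_3 = 4(-40) + 5(-5) = -185
r_4 = 4(-185) + 5(-40) = -940
r_5 = 4(-940) + 5(-185) = -4685
r_6 = 4(-4685) + 5(-940) = -23440

-23440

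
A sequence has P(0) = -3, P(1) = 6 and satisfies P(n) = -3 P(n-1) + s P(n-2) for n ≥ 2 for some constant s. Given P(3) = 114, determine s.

P(2) = -18 - 3s
P(3) = 54 + 15s
So 54 + 15s = 114, giving s = 4.

4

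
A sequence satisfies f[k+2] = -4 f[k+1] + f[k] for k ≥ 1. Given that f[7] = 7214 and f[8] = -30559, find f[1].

Rearranging, f[k-2] = f[k] + 4 f[k-1].
f[6] = -30559 + 4(7214) = -1703
f[5] = 7214 + 4(-1703) = 402
f[4] = -1703 + 4(402) = -95
f[3] = 402 + 4(-95) = 22
f[2] = -95 + 4(22) = -7
f[1] = 22 + 4(-7) = -6

-6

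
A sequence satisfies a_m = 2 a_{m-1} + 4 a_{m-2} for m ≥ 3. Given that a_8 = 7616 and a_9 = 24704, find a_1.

5

Rearranging, a_{m-2} = (a_m - 2 a_{m-1}) / 4.
a_7 = (24704 - 2(7616)) / 4 = 9472/4 = 2368
a_6 = (7616 - 2(2368)) / 4 = 2880/4 = 720
a_5 = (2368 - 2(720)) / 4 = 928/4 = 232
a_4 = (720 - 2(232)) / 4 = 256/4 = 64
a_3 = (232 - 2(64)) / 4 = 104/4 = 26
a_2 = (64 - 2(26)) / 4 = 12/4 = 3
a_1 = (26 - 2(3)) / 4 = 20/4 = 5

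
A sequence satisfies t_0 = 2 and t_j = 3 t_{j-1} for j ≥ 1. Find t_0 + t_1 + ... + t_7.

t_1 = 3*2 = 6
t_2 = 3*6 = 18
t_3 = 3*18 = 54
t_4 = 3*54 = 162
t_5 = 3*162 = 486
t_6 = 3*486 = 1458
t_7 = 3*1458 = 4374
Sum = 2 + 6 + 18 + 54 + 162 + 486 + 1458 + 4374 = 6560

6560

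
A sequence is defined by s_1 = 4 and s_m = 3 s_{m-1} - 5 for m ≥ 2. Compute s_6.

s_2 = 3*4 - 5 = 7
s_3 = 3*7 - 5 = 16
s_4 = 3*16 - 5 = 43
s_5 = 3*43 - 5 = 124
s_6 = 3*124 - 5 = 367

367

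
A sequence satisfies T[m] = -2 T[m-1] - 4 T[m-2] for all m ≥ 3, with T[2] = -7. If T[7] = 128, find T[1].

2

Let T[1] = x.
T[3] = 14 - 4x
T[4] = 8x
T[5] = -56
T[6] = 112 - 32x
T[7] = 64x
So 64x = 128, giving x = 2.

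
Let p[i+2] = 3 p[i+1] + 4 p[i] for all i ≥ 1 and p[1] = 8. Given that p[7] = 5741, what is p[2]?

-1

Let p[2] = z.
p[3] = 32 + 3z
p[4] = 96 + 13z
p[5] = 416 + 51z
p[6] = 1632 + 205z
p[7] = 6560 + 819z
So 6560 + 819z = 5741, giving z = -1.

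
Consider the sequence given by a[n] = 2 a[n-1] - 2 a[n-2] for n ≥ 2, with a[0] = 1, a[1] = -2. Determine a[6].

a[2] = 2*(-2) - 2*1 = -6
a[3] = 2*(-6) - 2*(-2) = -8
a[4] = 2*(-8) - 2*(-6) = -4
a[5] = 2*(-4) - 2*(-8) = 8
a[6] = 2*8 - 2*(-4) = 24

24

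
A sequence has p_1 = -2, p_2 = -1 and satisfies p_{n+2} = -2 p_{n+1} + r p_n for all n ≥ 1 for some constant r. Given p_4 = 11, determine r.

5

p_3 = 2 - 2r
p_4 = -4 + 3r
So -4 + 3r = 11, giving r = 5.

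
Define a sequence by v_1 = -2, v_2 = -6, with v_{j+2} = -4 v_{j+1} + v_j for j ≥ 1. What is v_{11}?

2299702

v_3 = -4·(-6) + (-2) = 22
v_4 = -4·22 + (-6) = -94
v_5 = -4·(-94) + 22 = 398
v_6 = -4·398 + (-94) = -1686
v_7 = -4·(-1686) + 398 = 7142
v_8 = -4·7142 + (-1686) = -30254
v_9 = -4·(-30254) + 7142 = 128158
v_{10} = -4·128158 + (-30254) = -542886
v_{11} = -4·(-542886) + 128158 = 2299702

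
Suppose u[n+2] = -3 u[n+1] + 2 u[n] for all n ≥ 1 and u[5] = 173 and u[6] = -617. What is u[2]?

-5

Rearranging, u[n-2] = (u[n] + 3 u[n-1]) / 2.
u[4] = (-617 + 3*173) / 2 = -98/2 = -49
u[3] = (173 + 3*(-49)) / 2 = 26/2 = 13
u[2] = (-49 + 3*13) / 2 = -10/2 = -5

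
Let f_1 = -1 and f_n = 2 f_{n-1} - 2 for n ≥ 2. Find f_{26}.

The fixed point is -2/(1 - 2) = 2, so f_n - 2 = 2(f_{n-1} - 2).
Hence f_n = -3·2^{n-1} + 2.
f_{26} = -3·2^{25} + 2 = -3·33554432 + 2 = -100663294.

-100663294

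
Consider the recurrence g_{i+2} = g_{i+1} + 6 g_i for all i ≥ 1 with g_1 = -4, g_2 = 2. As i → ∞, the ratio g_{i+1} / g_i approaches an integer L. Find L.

The characteristic equation is r^2 - r - 6 = 0, which factors as (r - 3)(r + 2) = 0.
So the roots are 3 and -2. Since |3| > |-2| and the coefficient of 3^i is non-zero, the ratio tends to 3.

3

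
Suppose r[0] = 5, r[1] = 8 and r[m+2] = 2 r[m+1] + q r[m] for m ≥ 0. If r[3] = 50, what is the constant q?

1

r[2] = 16 + 5q
r[3] = 32 + 18q
So 32 + 18q = 50, giving q = 1.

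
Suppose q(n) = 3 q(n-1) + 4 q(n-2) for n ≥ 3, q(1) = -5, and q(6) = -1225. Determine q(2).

Let q(2) = y.
q(3) = -20 + 3y
q(4) = -60 + 13y
q(5) = -260 + 51y
q(6) = -1020 + 205y
So -1020 + 205y = -1225, giving y = -1.

-1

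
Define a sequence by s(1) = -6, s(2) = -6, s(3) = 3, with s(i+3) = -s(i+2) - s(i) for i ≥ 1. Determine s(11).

s(4) = -3 - (-6) = 3
s(5) = -3 - (-6) = 3
s(6) = -3 - 3 = -6
s(7) = -(-6) - 3 = 3
s(8) = -3 - 3 = -6
s(9) = -(-6) - (-6) = 12
s(10) = -12 - 3 = -15
s(11) = -(-15) - (-6) = 21

21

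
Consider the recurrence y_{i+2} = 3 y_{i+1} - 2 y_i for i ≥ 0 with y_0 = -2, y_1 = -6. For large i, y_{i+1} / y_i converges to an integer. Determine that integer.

The characteristic equation is r^2 - 3r + 2 = 0, which factors as (r - 2)(r - 1) = 0.
So the roots are 2 and 1. Since |2| > |1| and the coefficient of 2^i is non-zero, the ratio tends to 2.

2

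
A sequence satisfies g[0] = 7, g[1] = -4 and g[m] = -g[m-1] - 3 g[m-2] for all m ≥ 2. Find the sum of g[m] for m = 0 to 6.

g[2] = -(-4) - 3·7 = -17
g[3] = -(-17) - 3·(-4) = 29
g[4] = -29 - 3·(-17) = 22
g[5] = -22 - 3·29 = -109
g[6] = -(-109) - 3·22 = 43
Sum = 7 + (-4) + (-17) + 29 + 22 + (-109) + 43 = -29

-29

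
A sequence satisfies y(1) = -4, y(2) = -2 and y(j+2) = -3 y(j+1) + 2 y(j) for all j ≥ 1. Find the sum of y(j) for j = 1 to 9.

y(3) = -3(-2) + 2(-4) = -2
y(4) = -3(-2) + 2(-2) = 2
y(5) = -3(2) + 2(-2) = -10
y(6) = -3(-10) + 2(2) = 34
y(7) = -3(34) + 2(-10) = -122
y(8) = -3(-122) + 2(34) = 434
y(9) = -3(434) + 2(-122) = -1546
Sum = (-4) + (-2) + (-2) + 2 + (-10) + 34 + (-122) + 434 + (-1546) = -1216

-1216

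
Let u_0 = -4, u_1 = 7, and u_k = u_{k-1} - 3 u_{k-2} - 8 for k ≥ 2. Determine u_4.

u_2 = 7 - 3(-4) - 8 = 11
u_3 = 11 - 3(7) - 8 = -18
u_4 = (-18) - 3(11) - 8 = -59

-59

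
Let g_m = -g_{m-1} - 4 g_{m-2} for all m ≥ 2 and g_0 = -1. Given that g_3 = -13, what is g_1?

Let g_1 = y.
g_2 = 4 - y
g_3 = -4 - 3y
So -4 - 3y = -13, giving y = 3.

3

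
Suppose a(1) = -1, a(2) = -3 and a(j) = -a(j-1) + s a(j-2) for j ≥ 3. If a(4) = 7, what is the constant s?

-5

a(3) = 3 - s
a(4) = -3 - 2s
So -3 - 2s = 7, giving s = -5.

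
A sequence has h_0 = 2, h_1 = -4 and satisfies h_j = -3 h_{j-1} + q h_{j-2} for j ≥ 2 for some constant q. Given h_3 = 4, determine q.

-4

h_2 = 12 + 2q
h_3 = -36 - 10q
So -36 - 10q = 4, giving q = -4.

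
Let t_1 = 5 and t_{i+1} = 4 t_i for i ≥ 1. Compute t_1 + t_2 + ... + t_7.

27305

t_2 = 4*5 = 20
t_3 = 4*20 = 80
t_4 = 4*80 = 320
t_5 = 4*320 = 1280
t_6 = 4*1280 = 5120
t_7 = 4*5120 = 20480
Sum = 5 + 20 + 80 + 320 + 1280 + 5120 + 20480 = 27305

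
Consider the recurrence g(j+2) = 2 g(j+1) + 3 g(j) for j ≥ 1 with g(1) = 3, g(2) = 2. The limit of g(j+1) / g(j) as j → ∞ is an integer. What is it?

3

The characteristic equation is r^2 - 2r - 3 = 0, which factors as (r - 3)(r + 1) = 0.
So the roots are 3 and -1. Since |3| > |-1| and the coefficient of 3^j is non-zero, the ratio tends to 3.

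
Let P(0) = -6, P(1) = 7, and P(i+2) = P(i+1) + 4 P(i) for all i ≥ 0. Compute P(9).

-2429

P(2) = 7 + 4·(-6) = -17
P(3) = (-17) + 4·7 = 11
P(4) = 11 + 4·(-17) = -57
P(5) = (-57) + 4·11 = -13
P(6) = (-13) + 4·(-57) = -241
P(7) = (-241) + 4·(-13) = -293
P(8) = (-293) + 4·(-241) = -1257
P(9) = (-1257) + 4·(-293) = -2429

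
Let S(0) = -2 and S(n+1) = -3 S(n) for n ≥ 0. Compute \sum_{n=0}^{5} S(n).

364

S(1) = -3(-2) = 6
S(2) = -3(6) = -18
S(3) = -3(-18) = 54
S(4) = -3(54) = -162
S(5) = -3(-162) = 486
Sum = (-2) + 6 + (-18) + 54 + (-162) + 486 = 364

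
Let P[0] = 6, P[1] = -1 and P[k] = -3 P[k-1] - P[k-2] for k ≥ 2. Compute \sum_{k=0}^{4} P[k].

-15

P[2] = -3·(-1) - 6 = -3
P[3] = -3·(-3) - (-1) = 10
P[4] = -3·10 - (-3) = -27
Sum = 6 + (-1) + (-3) + 10 + (-27) = -15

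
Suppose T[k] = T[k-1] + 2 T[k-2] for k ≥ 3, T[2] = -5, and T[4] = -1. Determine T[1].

Let T[1] = x.
T[3] = -5 + 2x
T[4] = -15 + 2x
So -15 + 2x = -1, giving x = 7.

7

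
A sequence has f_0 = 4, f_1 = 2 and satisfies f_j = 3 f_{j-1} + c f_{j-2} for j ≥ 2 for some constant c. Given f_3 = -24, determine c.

f_2 = 6 + 4c
f_3 = 18 + 14c
So 18 + 14c = -24, giving c = -3.

-3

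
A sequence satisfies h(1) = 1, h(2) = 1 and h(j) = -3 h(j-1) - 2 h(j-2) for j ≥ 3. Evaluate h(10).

1021

h(3) = -3·1 - 2·1 = -5
h(4) = -3·(-5) - 2·1 = 13
h(5) = -3·13 - 2·(-5) = -29
h(6) = -3·(-29) - 2·13 = 61
h(7) = -3·61 - 2·(-29) = -125
h(8) = -3·(-125) - 2·61 = 253
h(9) = -3·253 - 2·(-125) = -509
h(10) = -3·(-509) - 2·253 = 1021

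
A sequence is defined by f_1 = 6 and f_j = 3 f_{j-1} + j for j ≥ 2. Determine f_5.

f_2 = 3·6 + 2 = 20
f_3 = 3·20 + 3 = 63
f_4 = 3·63 + 4 = 193
f_5 = 3·193 + 5 = 584

584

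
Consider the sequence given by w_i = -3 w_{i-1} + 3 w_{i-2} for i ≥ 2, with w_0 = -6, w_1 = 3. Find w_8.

w_2 = -3(3) + 3(-6) = -27
w_3 = -3(-27) + 3(3) = 90
w_4 = -3(90) + 3(-27) = -351
w_5 = -3(-351) + 3(90) = 1323
w_6 = -3(1323) + 3(-351) = -5022
w_7 = -3(-5022) + 3(1323) = 19035
w_8 = -3(19035) + 3(-5022) = -72171

-72171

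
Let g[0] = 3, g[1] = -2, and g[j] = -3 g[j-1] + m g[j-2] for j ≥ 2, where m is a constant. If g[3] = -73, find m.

g[2] = 6 + 3m
g[3] = -18 - 11m
So -18 - 11m = -73, giving m = 5.

5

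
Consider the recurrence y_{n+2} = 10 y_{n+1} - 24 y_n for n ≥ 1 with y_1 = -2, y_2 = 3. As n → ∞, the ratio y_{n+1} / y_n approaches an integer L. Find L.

The characteristic equation is r^2 - 10r + 24 = 0, which factors as (r - 6)(r - 4) = 0.
So the roots are 6 and 4. Since |6| > |4| and the coefficient of 6^n is non-zero, the ratio tends to 6.

6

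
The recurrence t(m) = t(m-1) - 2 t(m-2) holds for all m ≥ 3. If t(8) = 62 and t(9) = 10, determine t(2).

Rearranging, t(m-2) = (t(m) - t(m-1)) / -2.
t(7) = (10 - 62) / -2 = -52/-2 = 26
t(6) = (62 - 26) / -2 = 36/-2 = -18
t(5) = (26 - (-18)) / -2 = 44/-2 = -22
t(4) = (-18 - (-22)) / -2 = 4/-2 = -2
t(3) = (-22 - (-2)) / -2 = -20/-2 = 10
t(2) = (-2 - 10) / -2 = -12/-2 = 6

6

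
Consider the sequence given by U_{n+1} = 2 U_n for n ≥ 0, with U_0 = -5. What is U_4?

U_1 = 2·(-5) = -10
U_2 = 2·(-10) = -20
U_3 = 2·(-20) = -40
U_4 = 2·(-40) = -80

-80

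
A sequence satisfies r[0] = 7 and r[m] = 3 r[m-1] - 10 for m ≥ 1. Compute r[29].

137260754729771

The fixed point is -10/(1 - 3) = 5, so r[m] - 5 = 3(r[m-1] - 5).
Hence r[m] = 2·3^m + 5.
r[29] = 2·3^{29} + 5 = 2·68630377364883 + 5 = 137260754729771.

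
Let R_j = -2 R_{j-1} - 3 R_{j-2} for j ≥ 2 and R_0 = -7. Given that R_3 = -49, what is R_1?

Let R_1 = z.
R_2 = 21 - 2z
R_3 = -42 + z
So -42 + z = -49, giving z = -7.

-7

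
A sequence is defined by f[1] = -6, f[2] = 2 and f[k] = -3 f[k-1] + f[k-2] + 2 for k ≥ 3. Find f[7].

f[3] = -3(2) + (-6) + 2 = -10
f[4] = -3(-10) + 2 + 2 = 34
f[5] = -3(34) + (-10) + 2 = -110
f[6] = -3(-110) + 34 + 2 = 366
f[7] = -3(366) + (-110) + 2 = -1206

-1206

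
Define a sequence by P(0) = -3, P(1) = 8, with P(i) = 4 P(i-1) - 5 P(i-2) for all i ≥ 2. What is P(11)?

P(2) = 4*8 - 5*(-3) = 47
P(3) = 4*47 - 5*8 = 148
P(4) = 4*148 - 5*47 = 357
P(5) = 4*357 - 5*148 = 688
P(6) = 4*688 - 5*357 = 967
P(7) = 4*967 - 5*688 = 428
P(8) = 4*428 - 5*967 = -3123
P(9) = 4*(-3123) - 5*428 = -14632
P(10) = 4*(-14632) - 5*(-3123) = -42913
P(11) = 4*(-42913) - 5*(-14632) = -98492

-98492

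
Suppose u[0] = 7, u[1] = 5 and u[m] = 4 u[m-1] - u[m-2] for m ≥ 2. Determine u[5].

653

u[2] = 4*5 - 7 = 13
u[3] = 4*13 - 5 = 47
u[4] = 4*47 - 13 = 175
u[5] = 4*175 - 47 = 653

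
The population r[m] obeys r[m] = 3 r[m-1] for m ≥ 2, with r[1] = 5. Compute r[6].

1215

r[2] = 3·5 = 15
r[3] = 3·15 = 45
r[4] = 3·45 = 135
r[5] = 3·135 = 405
r[6] = 3·405 = 1215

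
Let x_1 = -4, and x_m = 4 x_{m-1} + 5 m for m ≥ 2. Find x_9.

x_2 = 4·(-4) + 10 = -6
x_3 = 4·(-6) + 15 = -9
x_4 = 4·(-9) + 20 = -16
x_5 = 4·(-16) + 25 = -39
x_6 = 4·(-39) + 30 = -126
x_7 = 4·(-126) + 35 = -469
x_8 = 4·(-469) + 40 = -1836
x_9 = 4·(-1836) + 45 = -7299

-7299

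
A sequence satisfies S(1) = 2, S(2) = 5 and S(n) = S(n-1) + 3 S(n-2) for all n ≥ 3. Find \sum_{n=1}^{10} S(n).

S(3) = 5 + 3*2 = 11
S(4) = 11 + 3*5 = 26
S(5) = 26 + 3*11 = 59
S(6) = 59 + 3*26 = 137
S(7) = 137 + 3*59 = 314
S(8) = 314 + 3*137 = 725
S(9) = 725 + 3*314 = 1667
S(10) = 1667 + 3*725 = 3842
Sum = 2 + 5 + 11 + 26 + 59 + 137 + 314 + 725 + 1667 + 3842 = 6788

6788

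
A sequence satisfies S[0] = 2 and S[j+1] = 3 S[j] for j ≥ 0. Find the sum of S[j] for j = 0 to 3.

80

S[1] = 3·2 = 6
S[2] = 3·6 = 18
S[3] = 3·18 = 54
Sum = 2 + 6 + 18 + 54 = 80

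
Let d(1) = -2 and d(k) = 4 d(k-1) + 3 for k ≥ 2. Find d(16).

-1073741825

The fixed point is 3/(1 - 4) = -1, so d(k) + 1 = 4(d(k-1) + 1).
Hence d(k) = -1·4^{k-1} - 1.
d(16) = -1·4^{15} - 1 = -1·1073741824 - 1 = -1073741825.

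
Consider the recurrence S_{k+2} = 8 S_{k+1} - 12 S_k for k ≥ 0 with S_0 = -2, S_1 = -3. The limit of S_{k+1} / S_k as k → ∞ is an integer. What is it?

6

The characteristic equation is r^2 - 8r + 12 = 0, which factors as (r - 6)(r - 2) = 0.
So the roots are 6 and 2. Since |6| > |2| and the coefficient of 6^k is non-zero, the ratio tends to 6.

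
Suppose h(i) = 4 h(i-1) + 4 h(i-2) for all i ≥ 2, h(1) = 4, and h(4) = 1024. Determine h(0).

Let h(0) = y.
h(2) = 16 + 4y
h(3) = 80 + 16y
h(4) = 384 + 80y
So 384 + 80y = 1024, giving y = 8.

8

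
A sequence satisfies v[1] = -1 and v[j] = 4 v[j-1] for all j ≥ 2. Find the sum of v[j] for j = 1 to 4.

-85

v[2] = 4·(-1) = -4
v[3] = 4·(-4) = -16
v[4] = 4·(-16) = -64
Sum = (-1) + (-4) + (-16) + (-64) = -85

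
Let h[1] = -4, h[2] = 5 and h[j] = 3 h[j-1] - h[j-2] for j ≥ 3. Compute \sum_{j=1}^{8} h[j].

h[3] = 3·5 - (-4) = 19
h[4] = 3·19 - 5 = 52
h[5] = 3·52 - 19 = 137
h[6] = 3·137 - 52 = 359
h[7] = 3·359 - 137 = 940
h[8] = 3·940 - 359 = 2461
Sum = (-4) + 5 + 19 + 52 + 137 + 359 + 940 + 2461 = 3969

3969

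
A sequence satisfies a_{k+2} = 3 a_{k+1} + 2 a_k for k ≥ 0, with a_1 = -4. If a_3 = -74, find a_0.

Let a_0 = x.
a_2 = -12 + 2x
a_3 = -44 + 6x
So -44 + 6x = -74, giving x = -5.

-5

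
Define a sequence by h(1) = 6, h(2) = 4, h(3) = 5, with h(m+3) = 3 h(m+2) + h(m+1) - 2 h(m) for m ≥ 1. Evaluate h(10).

4711

h(4) = 3·5 + 4 - 2·6 = 7
h(5) = 3·7 + 5 - 2·4 = 18
h(6) = 3·18 + 7 - 2·5 = 51
h(7) = 3·51 + 18 - 2·7 = 157
h(8) = 3·157 + 51 - 2·18 = 486
h(9) = 3·486 + 157 - 2·51 = 1513
h(10) = 3·1513 + 486 - 2·157 = 4711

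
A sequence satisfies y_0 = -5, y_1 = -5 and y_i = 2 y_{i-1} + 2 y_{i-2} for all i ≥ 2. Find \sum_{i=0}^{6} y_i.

-1640

y_2 = 2*(-5) + 2*(-5) = -20
y_3 = 2*(-20) + 2*(-5) = -50
y_4 = 2*(-50) + 2*(-20) = -140
y_5 = 2*(-140) + 2*(-50) = -380
y_6 = 2*(-380) + 2*(-140) = -1040
Sum = (-5) + (-5) + (-20) + (-50) + (-140) + (-380) + (-1040) = -1640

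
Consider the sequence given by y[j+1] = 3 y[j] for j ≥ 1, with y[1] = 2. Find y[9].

13122

y[2] = 3*2 = 6
y[3] = 3*6 = 18
y[4] = 3*18 = 54
y[5] = 3*54 = 162
y[6] = 3*162 = 486
y[7] = 3*486 = 1458
y[8] = 3*1458 = 4374
y[9] = 3*4374 = 13122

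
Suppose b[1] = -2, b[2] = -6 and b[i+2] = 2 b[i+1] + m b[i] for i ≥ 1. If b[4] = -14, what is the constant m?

-1

b[3] = -12 - 2m
b[4] = -24 - 10m
So -24 - 10m = -14, giving m = -1.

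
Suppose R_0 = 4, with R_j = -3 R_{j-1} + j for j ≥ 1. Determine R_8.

25016

R_1 = -3·4 + 1 = -11
R_2 = -3·(-11) + 2 = 35
R_3 = -3·35 + 3 = -102
R_4 = -3·(-102) + 4 = 310
R_5 = -3·310 + 5 = -925
R_6 = -3·(-925) + 6 = 2781
R_7 = -3·2781 + 7 = -8336
R_8 = -3·(-8336) + 8 = 25016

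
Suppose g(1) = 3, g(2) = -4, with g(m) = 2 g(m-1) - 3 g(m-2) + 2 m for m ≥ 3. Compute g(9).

g(3) = 2(-4) - 3(3) + 6 = -11
g(4) = 2(-11) - 3(-4) + 8 = -2
g(5) = 2(-2) - 3(-11) + 10 = 39
g(6) = 2(39) - 3(-2) + 12 = 96
g(7) = 2(96) - 3(39) + 14 = 89
g(8) = 2(89) - 3(96) + 16 = -94
g(9) = 2(-94) - 3(89) + 18 = -437

-437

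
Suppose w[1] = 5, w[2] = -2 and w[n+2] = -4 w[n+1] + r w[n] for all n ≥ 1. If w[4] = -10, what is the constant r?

w[3] = 8 + 5r
w[4] = -32 - 22r
So -32 - 22r = -10, giving r = -1.

-1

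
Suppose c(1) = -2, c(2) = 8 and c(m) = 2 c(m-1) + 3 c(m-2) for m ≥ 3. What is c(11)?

88570

c(3) = 2(8) + 3(-2) = 10
c(4) = 2(10) + 3(8) = 44
c(5) = 2(44) + 3(10) = 118
c(6) = 2(118) + 3(44) = 368
c(7) = 2(368) + 3(118) = 1090
c(8) = 2(1090) + 3(368) = 3284
c(9) = 2(3284) + 3(1090) = 9838
c(10) = 2(9838) + 3(3284) = 29528
c(11) = 2(29528) + 3(9838) = 88570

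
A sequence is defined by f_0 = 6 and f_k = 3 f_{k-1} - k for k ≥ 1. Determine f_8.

f_1 = 3·6 - 1 = 17
f_2 = 3·17 - 2 = 49
f_3 = 3·49 - 3 = 144
f_4 = 3·144 - 4 = 428
f_5 = 3·428 - 5 = 1279
f_6 = 3·1279 - 6 = 3831
f_7 = 3·3831 - 7 = 11486
f_8 = 3·11486 - 8 = 34450

34450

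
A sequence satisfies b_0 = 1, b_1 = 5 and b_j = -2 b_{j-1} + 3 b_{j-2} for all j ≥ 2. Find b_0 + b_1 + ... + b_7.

b_2 = -2·5 + 3·1 = -7
b_3 = -2·(-7) + 3·5 = 29
b_4 = -2·29 + 3·(-7) = -79
b_5 = -2·(-79) + 3·29 = 245
b_6 = -2·245 + 3·(-79) = -727
b_7 = -2·(-727) + 3·245 = 2189
Sum = 1 + 5 + (-7) + 29 + (-79) + 245 + (-727) + 2189 = 1656

1656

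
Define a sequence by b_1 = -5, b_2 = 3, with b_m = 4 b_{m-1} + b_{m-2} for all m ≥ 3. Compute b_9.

b_3 = 4·3 + (-5) = 7
b_4 = 4·7 + 3 = 31
b_5 = 4·31 + 7 = 131
b_6 = 4·131 + 31 = 555
b_7 = 4·555 + 131 = 2351
b_8 = 4·2351 + 555 = 9959
b_9 = 4·9959 + 2351 = 42187

42187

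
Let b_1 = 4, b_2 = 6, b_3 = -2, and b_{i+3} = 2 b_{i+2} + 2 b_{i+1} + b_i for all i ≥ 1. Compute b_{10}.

b_4 = 2·(-2) + 2·6 + 4 = 12
b_5 = 2·12 + 2·(-2) + 6 = 26
b_6 = 2·26 + 2·12 + (-2) = 74
b_7 = 2·74 + 2·26 + 12 = 212
b_8 = 2·212 + 2·74 + 26 = 598
b_9 = 2·598 + 2·212 + 74 = 1694
b_{10} = 2·1694 + 2·598 + 212 = 4796

4796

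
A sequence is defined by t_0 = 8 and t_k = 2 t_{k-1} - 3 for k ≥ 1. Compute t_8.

1283

t_1 = 2*8 - 3 = 13
t_2 = 2*13 - 3 = 23
t_3 = 2*23 - 3 = 43
t_4 = 2*43 - 3 = 83
t_5 = 2*83 - 3 = 163
t_6 = 2*163 - 3 = 323
t_7 = 2*323 - 3 = 643
t_8 = 2*643 - 3 = 1283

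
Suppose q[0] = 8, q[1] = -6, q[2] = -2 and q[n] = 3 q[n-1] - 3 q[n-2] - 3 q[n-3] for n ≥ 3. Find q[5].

q[3] = 3*(-2) - 3*(-6) - 3*8 = -12
q[4] = 3*(-12) - 3*(-2) - 3*(-6) = -12
q[5] = 3*(-12) - 3*(-12) - 3*(-2) = 6

6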